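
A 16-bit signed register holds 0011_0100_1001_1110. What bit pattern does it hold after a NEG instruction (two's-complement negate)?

1100101101100010

Invert: 1100101101100001. Add 1: 1100101101100010.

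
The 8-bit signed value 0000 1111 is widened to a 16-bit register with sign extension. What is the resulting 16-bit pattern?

0000000000001111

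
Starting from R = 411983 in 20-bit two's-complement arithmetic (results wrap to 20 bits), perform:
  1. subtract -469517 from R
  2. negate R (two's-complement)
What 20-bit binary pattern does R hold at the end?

00101000110010100100

Start: R = 411983 = 01100100100101001111.
R = 411983 − (-469517) = 881500; wraps to -167076 = 11010111001101011100
R = −(-167076) = 167076 = 00101000110010100100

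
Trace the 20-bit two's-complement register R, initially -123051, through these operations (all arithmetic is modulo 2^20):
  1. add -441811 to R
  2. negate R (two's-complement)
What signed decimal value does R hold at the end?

Start: R = -123051 = 11100001111101010101.
R = -123051 + (-441811) = -564862; wraps to 483714 = 01110110000110000010
R = −(483714) = -483714 = 10001001111001111110

-483714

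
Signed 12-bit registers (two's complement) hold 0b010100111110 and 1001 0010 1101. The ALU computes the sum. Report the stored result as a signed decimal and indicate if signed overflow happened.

0b010100111110 → 010100111110 = 1342 (signed)
1001 0010 1101 → 100100101101 = -1747 (signed)
  010100111110
+ 100100101101
= 111001101011
Result 111001101011: MSB = 1 → 3691 − 4096 = -405.
Addends have opposite signs, so signed overflow cannot occur.

-405; no overflow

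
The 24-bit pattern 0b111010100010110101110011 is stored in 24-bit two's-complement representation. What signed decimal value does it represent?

MSB is 1, so the value is negative.
Invert: 000101011101001010001100. Add 1: 000101011101001010001101 = 1430157. So the value is −1430157.

-1430157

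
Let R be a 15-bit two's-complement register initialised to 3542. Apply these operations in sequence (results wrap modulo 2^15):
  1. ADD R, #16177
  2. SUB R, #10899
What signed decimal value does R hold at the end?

Start: R = 3542 = 000110111010110.
R = 3542 + 16177 = 19719; wraps to -13049 = 100110100000111
R = -13049 − 10899 = -23948; wraps to 8820 = 010001001110100

8820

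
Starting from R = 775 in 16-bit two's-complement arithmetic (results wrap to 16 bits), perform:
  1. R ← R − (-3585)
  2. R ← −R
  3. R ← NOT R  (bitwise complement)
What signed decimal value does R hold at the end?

4359

Start: R = 775 = 0000001100000111.
R = 775 − (-3585) = 4360 = 0001000100001000
R = −(4360) = -4360 = 1110111011111000
R = NOT 1110111011111000 = 0001000100000111 = 4359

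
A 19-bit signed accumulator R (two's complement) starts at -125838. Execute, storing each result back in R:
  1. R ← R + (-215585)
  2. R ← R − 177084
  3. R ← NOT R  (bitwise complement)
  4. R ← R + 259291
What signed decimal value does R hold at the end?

253509

Start: R = -125838 = 1100001010001110010.
R = -125838 + (-215585) = -341423; wraps to 182865 = 0101100101001010001
R = 182865 − 177084 = 5781 = 0000001011010010101
R = NOT 0000001011010010101 = 1111110100101101010 = -5782
R = -5782 + 259291 = 253509 = 0111101111001000101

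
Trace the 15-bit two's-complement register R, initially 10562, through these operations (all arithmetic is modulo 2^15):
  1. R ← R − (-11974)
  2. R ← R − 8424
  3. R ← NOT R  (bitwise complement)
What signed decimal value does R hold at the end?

-14113

Start: R = 10562 = 010100101000010.
R = 10562 − (-11974) = 22536; wraps to -10232 = 101100000001000
R = -10232 − 8424 = -18656; wraps to 14112 = 011011100100000
R = NOT 011011100100000 = 100100011011111 = -14113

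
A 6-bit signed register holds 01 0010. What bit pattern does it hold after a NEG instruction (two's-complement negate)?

101110

Invert: 101101. Add 1: 101110.
Check: 010010 = 18, 101110 = -18.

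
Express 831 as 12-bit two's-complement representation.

001100111111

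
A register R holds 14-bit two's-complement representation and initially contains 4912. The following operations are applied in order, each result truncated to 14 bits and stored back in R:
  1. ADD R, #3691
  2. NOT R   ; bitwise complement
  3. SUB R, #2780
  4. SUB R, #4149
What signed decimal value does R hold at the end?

851

Start: R = 4912 = 01001100110000.
R = 4912 + 3691 = 8603; wraps to -7781 = 10000110011011
R = NOT 10000110011011 = 01111001100100 = 7780
R = 7780 − 2780 = 5000 = 01001110001000
R = 5000 − 4149 = 851 = 00001101010011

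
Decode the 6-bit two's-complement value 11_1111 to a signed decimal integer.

MSB is 1, so the value is negative.
Unsigned reading: 63. Subtract 2^6 = 64: 63 − 64 = -1.

-1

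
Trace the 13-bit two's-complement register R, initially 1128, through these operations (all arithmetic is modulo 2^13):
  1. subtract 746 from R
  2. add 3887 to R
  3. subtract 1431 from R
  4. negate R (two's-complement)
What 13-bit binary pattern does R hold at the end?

Start: R = 1128 = 0010001101000.
R = 1128 − 746 = 382 = 0000101111110
R = 382 + 3887 = 4269; wraps to -3923 = 1000010101101
R = -3923 − 1431 = -5354; wraps to 2838 = 0101100010110
R = −(2838) = -2838 = 1010011101010

1010011101010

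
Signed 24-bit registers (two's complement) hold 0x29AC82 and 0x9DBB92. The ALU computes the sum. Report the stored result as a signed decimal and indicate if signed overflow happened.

0x29AC82 = 001010011010110010000010 = 2731138 (signed)
0x9DBB92 = 100111011011101110010010 = -6440046 (signed)
  001010011010110010000010
+ 100111011011101110010010
= 110001110110100000010100
Result 110001110110100000010100: MSB = 1 → 13068308 − 16777216 = -3708908.
Addends have opposite signs, so signed overflow cannot occur.

-3708908; no overflow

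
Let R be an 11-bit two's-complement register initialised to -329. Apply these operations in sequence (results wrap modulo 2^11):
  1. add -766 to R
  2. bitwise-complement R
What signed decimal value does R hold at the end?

Start: R = -329 = 11010110111.
R = -329 + (-766) = -1095; wraps to 953 = 01110111001
R = NOT 01110111001 = 10001000110 = -954

-954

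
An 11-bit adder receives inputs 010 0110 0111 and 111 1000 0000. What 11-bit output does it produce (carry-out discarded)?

00111100111

  01001100111
+ 11110000000
= 00111100111  (discard carry-out 1)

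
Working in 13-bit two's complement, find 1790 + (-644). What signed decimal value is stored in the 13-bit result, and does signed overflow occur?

1790 → 0011011111110
-644 → 1110101111100
  0011011111110
+ 1110101111100
= 0010001111010  (discard carry-out 1)
Result 0010001111010: MSB = 0 → value 1146.
Addends have opposite signs, so signed overflow cannot occur.

1146; no overflow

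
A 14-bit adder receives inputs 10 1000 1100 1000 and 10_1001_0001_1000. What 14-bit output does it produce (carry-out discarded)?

  10100011001000
+ 10100100011000
= 01000111100000  (discard carry-out 1)

01000111100000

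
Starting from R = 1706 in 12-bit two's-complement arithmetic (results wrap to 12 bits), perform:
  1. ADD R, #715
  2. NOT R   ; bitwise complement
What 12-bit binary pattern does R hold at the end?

011010001010

Start: R = 1706 = 011010101010.
R = 1706 + 715 = 2421; wraps to -1675 = 100101110101
R = NOT 100101110101 = 011010001010 = 1674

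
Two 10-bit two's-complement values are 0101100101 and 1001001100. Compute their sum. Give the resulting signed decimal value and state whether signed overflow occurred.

0101100101 = 357 (signed)
1001001100 = -436 (signed)
  0101100101
+ 1001001100
= 1110110001
Result 1110110001: MSB = 1 → 945 − 1024 = -79.
Addends have opposite signs, so signed overflow cannot occur.

-79; no overflow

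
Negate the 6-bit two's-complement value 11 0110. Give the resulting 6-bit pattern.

001010

Invert: 001001. Add 1: 001010.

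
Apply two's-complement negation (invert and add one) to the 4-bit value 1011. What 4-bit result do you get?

0101

Invert: 0100. Add 1: 0101.
Check: 1011 = -5, 0101 = 5.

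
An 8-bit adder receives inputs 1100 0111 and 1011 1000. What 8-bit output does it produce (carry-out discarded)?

  11000111
+ 10111000
= 01111111  (discard carry-out 1)

01111111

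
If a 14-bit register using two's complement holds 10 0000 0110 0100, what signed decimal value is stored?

-8092

MSB is 1, so the value is negative.
Invert: 01111110011011. Add 1: 01111110011100 = 8092. So the value is −8092.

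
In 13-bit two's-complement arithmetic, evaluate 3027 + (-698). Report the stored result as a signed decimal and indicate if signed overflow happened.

2329; no overflow

3027 → 0101111010011
-698 → 1110101000110
  0101111010011
+ 1110101000110
= 0100100011001  (discard carry-out 1)
Result 0100100011001: MSB = 0 → value 2329.
Addends have opposite signs, so signed overflow cannot occur.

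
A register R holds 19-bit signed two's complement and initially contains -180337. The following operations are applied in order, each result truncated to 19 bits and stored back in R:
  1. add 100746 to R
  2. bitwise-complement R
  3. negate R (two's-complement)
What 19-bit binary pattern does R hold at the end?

1101100100100011010

Start: R = -180337 = 1010011111110001111.
R = -180337 + 100746 = -79591 = 1101100100100011001
R = NOT 1101100100100011001 = 0010011011011100110 = 79590
R = −(79590) = -79590 = 1101100100100011010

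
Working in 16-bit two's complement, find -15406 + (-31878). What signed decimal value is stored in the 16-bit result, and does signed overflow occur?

18252; overflow

-15406 → 1100001111010010
-31878 → 1000001101111010
  1100001111010010
+ 1000001101111010
= 0100011101001100  (discard carry-out 1)
Result 0100011101001100: MSB = 0 → value 18252.
Both addends are negative but the stored result is non-negative: signed overflow. The true value -15406 + (-31878) = -47284 lies outside [-32768, 32767].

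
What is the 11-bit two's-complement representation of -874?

|-874| = 874 = 01101101010 in 11 bits.
Invert the bits: 10010010101. Add 1: 10010010110.
Check: 10010010110 reads as 1174 − 2048 = -874.

10010010110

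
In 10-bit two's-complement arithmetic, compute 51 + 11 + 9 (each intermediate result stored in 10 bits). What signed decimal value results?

51 + 11 = 62 (0000111110)
62 + 9 = 71 (0001000111)

71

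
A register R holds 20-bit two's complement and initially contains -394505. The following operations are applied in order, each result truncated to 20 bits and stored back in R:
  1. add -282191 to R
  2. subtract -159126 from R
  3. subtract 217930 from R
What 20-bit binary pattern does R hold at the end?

01001100011011110100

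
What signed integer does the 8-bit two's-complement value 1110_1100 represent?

-20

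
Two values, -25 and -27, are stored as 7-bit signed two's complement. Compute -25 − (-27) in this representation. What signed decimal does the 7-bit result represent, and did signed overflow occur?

2; no overflow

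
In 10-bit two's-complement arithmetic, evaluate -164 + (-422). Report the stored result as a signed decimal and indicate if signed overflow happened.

-164 → 1101011100
-422 → 1001011010
  1101011100
+ 1001011010
= 0110110110  (discard carry-out 1)
Result 0110110110: MSB = 0 → value 438.
Both addends are negative but the stored result is non-negative: signed overflow. The true value -164 + (-422) = -586 lies outside [-512, 511].

438; overflow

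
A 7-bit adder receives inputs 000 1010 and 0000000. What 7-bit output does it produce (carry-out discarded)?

  0001010
+ 0000000
= 0001010

0001010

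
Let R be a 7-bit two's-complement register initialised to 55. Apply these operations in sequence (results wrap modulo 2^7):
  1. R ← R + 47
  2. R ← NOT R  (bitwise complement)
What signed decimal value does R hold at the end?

Start: R = 55 = 0110111.
R = 55 + 47 = 102; wraps to -26 = 1100110
R = NOT 1100110 = 0011001 = 25

25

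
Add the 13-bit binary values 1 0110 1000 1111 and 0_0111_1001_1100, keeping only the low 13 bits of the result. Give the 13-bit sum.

1111000101011

  1011010001111
+ 0011110011100
= 1111000101011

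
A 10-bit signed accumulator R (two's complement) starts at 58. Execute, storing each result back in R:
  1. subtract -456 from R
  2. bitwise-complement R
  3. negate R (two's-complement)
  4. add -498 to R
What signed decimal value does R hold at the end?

17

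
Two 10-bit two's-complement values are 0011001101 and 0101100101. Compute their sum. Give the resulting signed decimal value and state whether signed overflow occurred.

-462; overflow

0011001101 = 205 (signed)
0101100101 = 357 (signed)
  0011001101
+ 0101100101
= 1000110010
Result 1000110010: MSB = 1 → 562 − 1024 = -462.
Both addends are non-negative but the stored result is negative: signed overflow. The true value 205 + 357 = 562 lies outside [-512, 511].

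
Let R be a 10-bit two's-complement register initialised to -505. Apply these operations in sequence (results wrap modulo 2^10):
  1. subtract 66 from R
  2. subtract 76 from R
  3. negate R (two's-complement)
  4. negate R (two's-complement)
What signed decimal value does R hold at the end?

Start: R = -505 = 1000000111.
R = -505 − 66 = -571; wraps to 453 = 0111000101
R = 453 − 76 = 377 = 0101111001
R = −(377) = -377 = 1010000111
R = −(-377) = 377 = 0101111001

377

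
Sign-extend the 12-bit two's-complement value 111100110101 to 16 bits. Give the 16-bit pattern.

MSB of 111100110101 is 1; replicate it into the new high bits.
1111|111100110101 → 1111111100110101 (still -203).

1111111100110101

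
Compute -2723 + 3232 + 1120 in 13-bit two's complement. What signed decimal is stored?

1629

-2723 + 3232 = 509 (0000111111101)
509 + 1120 = 1629 (0011001011101)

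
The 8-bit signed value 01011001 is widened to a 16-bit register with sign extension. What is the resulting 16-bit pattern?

MSB of 01011001 is 0; replicate it into the new high bits.
00000000|01011001 → 0000000001011001 (still 89).

0000000001011001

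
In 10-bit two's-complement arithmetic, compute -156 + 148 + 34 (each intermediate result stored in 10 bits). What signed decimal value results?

-156 + 148 = -8 (1111111000)
-8 + 34 = 26 (0000011010)

26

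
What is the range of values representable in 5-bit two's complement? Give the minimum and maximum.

min = -16, max = 15

Minimum: −2^4 = -16.
Maximum: 2^4 − 1 = 15.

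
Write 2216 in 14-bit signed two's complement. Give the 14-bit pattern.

00100010101000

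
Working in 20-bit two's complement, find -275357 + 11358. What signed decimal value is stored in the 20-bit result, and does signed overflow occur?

-275357 → 10111100110001100011
11358 → 00000010110001011110
  10111100110001100011
+ 00000010110001011110
= 10111111100011000001
Result 10111111100011000001: MSB = 1 → 784577 − 1048576 = -263999.
Addends have opposite signs, so signed overflow cannot occur.

-263999; no overflow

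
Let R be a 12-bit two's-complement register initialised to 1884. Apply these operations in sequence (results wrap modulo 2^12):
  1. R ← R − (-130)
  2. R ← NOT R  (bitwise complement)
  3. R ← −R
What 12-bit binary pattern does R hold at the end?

Start: R = 1884 = 011101011100.
R = 1884 − (-130) = 2014 = 011111011110
R = NOT 011111011110 = 100000100001 = -2015
R = −(-2015) = 2015 = 011111011111

011111011111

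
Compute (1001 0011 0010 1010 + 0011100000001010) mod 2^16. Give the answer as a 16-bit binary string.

1100101100110100

  1001001100101010
+ 0011100000001010
= 1100101100110100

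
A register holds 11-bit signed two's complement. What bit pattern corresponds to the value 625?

625 is non-negative, so write it directly in 11 bits: 01001110001.

01001110001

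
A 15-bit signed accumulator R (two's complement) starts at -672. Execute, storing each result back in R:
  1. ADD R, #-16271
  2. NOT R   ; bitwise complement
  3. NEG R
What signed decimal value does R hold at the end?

Start: R = -672 = 111110101100000.
R = -672 + (-16271) = -16943; wraps to 15825 = 011110111010001
R = NOT 011110111010001 = 100001000101110 = -15826
R = −(-15826) = 15826 = 011110111010010

15826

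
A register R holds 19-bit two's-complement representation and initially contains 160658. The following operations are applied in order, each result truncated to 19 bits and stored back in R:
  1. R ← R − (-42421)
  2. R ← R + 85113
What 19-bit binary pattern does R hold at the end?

1000110010111000000

Start: R = 160658 = 0100111001110010010.
R = 160658 − (-42421) = 203079 = 0110001100101000111
R = 203079 + 85113 = 288192; wraps to -236096 = 1000110010111000000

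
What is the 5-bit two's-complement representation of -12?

10100

|-12| = 12 = 01100 in 5 bits.
Invert the bits: 10011. Add 1: 10100.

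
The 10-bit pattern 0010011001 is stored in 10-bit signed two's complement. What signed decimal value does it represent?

153

MSB is 0, so the value is non-negative: 0010011001 = 153.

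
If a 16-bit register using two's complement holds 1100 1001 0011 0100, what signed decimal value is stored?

-14028

MSB is 1, so the value is negative.
Unsigned reading: 51508. Subtract 2^16 = 65536: 51508 − 65536 = -14028.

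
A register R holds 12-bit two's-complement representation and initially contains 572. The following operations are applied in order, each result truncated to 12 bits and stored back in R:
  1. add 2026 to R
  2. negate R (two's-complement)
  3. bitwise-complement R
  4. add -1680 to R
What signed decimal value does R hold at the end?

Start: R = 572 = 001000111100.
R = 572 + 2026 = 2598; wraps to -1498 = 101000100110
R = −(-1498) = 1498 = 010111011010
R = NOT 010111011010 = 101000100101 = -1499
R = -1499 + (-1680) = -3179; wraps to 917 = 001110010101

917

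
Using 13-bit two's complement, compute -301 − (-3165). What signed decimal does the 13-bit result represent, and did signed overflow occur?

2864; no overflow

-301 → 1111011010011
-3165 → 1001110100011
Subtract via negate-and-add: invert 1001110100011 + 1 = 0110001011101 (i.e. 3165).
  1111011010011
+ 0110001011101
= 0101100110000  (discard carry-out 1)
Result 0101100110000: MSB = 0 → value 2864.
Addends (after negating the subtrahend) have opposite signs, so signed overflow cannot occur.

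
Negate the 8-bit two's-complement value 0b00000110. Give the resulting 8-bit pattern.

Invert: 11111001. Add 1: 11111010.
Check: 00000110 = 6, 11111010 = -6.

11111010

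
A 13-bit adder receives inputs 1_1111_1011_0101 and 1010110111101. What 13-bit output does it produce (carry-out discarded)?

  1111110110101
+ 1010110111101
= 1010101110010  (discard carry-out 1)

1010101110010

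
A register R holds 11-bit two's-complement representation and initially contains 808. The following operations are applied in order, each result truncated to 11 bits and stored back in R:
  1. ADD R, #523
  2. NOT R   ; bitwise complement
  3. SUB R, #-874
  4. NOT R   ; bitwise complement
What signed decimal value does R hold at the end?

457

Start: R = 808 = 01100101000.
R = 808 + 523 = 1331; wraps to -717 = 10100110011
R = NOT 10100110011 = 01011001100 = 716
R = 716 − (-874) = 1590; wraps to -458 = 11000110110
R = NOT 11000110110 = 00111001001 = 457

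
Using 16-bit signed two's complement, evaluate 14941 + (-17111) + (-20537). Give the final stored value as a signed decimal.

-22707

14941 + (-17111) = -2170 (1111011110000110)
-2170 + (-20537) = -22707 (1010011101001101)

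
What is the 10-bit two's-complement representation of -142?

1101110010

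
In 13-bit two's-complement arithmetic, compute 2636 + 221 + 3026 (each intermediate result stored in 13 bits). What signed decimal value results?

2636 + 221 = 2857 (0101100101001)
2857 + 3026 = 5883 → wraps to -2309 (1011011111011)

-2309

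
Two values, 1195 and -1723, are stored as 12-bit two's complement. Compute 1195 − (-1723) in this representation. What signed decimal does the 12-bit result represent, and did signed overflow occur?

-1178; overflow

1195 → 010010101011
-1723 → 100101000101
Subtract via negate-and-add: invert 100101000101 + 1 = 011010111011 (i.e. 1723).
  010010101011
+ 011010111011
= 101101100110
Result 101101100110: MSB = 1 → 2918 − 4096 = -1178.
Both addends (after negating the subtrahend) are non-negative but the stored result is negative: signed overflow. The true value 1195 − (-1723) = 2918 lies outside [-2048, 2047].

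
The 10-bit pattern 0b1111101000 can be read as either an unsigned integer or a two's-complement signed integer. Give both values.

unsigned = 1000, signed = -24

Unsigned: 1111101000 = 1000.
Signed: MSB=1 → 1000 − 1024 = -24.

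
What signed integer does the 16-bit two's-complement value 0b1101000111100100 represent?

-11804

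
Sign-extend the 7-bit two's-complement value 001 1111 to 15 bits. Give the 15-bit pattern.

000000000011111

MSB of 0011111 is 0; replicate it into the new high bits.
00000000|0011111 → 000000000011111 (still 31).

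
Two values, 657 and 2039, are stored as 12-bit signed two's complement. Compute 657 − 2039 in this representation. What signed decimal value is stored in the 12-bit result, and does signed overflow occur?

-1382; no overflow

657 → 001010010001
2039 → 011111110111
Subtract via negate-and-add: invert 011111110111 + 1 = 100000001001 (i.e. -2039).
  001010010001
+ 100000001001
= 101010011010
Result 101010011010: MSB = 1 → 2714 − 4096 = -1382.
Addends (after negating the subtrahend) have opposite signs, so signed overflow cannot occur.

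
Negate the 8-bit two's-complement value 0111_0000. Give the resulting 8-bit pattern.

10010000

Invert: 10001111. Add 1: 10010000.
Check: 01110000 = 112, 10010000 = -112.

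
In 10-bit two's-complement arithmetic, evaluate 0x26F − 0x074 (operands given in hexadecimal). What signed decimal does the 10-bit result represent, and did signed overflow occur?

507; overflow

0x26F = 1001101111 = -401 (signed)
0x074 = 0001110100 = 116 (signed)
Subtract via negate-and-add: invert 0001110100 + 1 = 1110001100 (i.e. -116).
  1001101111
+ 1110001100
= 0111111011  (discard carry-out 1)
Result 0111111011: MSB = 0 → value 507.
Both addends (after negating the subtrahend) are negative but the stored result is non-negative: signed overflow. The true value -401 − 116 = -517 lies outside [-512, 511].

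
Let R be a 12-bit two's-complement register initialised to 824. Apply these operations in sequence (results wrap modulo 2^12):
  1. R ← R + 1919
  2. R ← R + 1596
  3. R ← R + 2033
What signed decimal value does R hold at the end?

-1820

Start: R = 824 = 001100111000.
R = 824 + 1919 = 2743; wraps to -1353 = 101010110111
R = -1353 + 1596 = 243 = 000011110011
R = 243 + 2033 = 2276; wraps to -1820 = 100011100100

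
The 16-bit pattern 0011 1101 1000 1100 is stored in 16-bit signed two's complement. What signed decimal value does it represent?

MSB is 0, so the value is non-negative: 0011110110001100 = 15756.

15756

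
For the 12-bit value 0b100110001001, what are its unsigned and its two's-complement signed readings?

unsigned = 2441, signed = -1655

Unsigned: 100110001001 = 2441.
Signed: MSB=1 → 2441 − 4096 = -1655.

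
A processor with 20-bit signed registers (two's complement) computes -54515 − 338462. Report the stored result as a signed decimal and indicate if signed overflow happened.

-392977; no overflow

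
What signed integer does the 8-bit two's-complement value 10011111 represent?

MSB is 1, so the value is negative.
Invert: 01100000. Add 1: 01100001 = 97. So the value is −97.

-97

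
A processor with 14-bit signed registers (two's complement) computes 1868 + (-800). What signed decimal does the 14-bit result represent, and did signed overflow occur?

1068; no overflow

1868 → 00011101001100
-800 → 11110011100000
  00011101001100
+ 11110011100000
= 00010000101100  (discard carry-out 1)
Result 00010000101100: MSB = 0 → value 1068.
Addends have opposite signs, so signed overflow cannot occur.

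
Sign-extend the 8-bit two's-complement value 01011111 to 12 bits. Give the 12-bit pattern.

000001011111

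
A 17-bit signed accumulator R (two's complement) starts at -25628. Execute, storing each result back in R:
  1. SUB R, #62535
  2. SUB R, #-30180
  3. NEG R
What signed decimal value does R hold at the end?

Start: R = -25628 = 11001101111100100.
R = -25628 − 62535 = -88163; wraps to 42909 = 01010011110011101
R = 42909 − (-30180) = 73089; wraps to -57983 = 10001110110000001
R = −(-57983) = 57983 = 01110001001111111

57983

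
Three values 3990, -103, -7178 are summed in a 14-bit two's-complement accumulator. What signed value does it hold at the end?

-3291

3990 + (-103) = 3887 (00111100101111)
3887 + (-7178) = -3291 (11001100100101)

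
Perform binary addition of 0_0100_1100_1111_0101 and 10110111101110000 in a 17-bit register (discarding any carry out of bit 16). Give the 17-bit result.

  00100110011110101
+ 10110111101110000
= 11011110001100101

11011110001100101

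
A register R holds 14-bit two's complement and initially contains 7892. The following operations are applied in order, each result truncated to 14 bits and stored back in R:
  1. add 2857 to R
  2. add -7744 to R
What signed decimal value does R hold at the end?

Start: R = 7892 = 01111011010100.
R = 7892 + 2857 = 10749; wraps to -5635 = 10100111111101
R = -5635 + (-7744) = -13379; wraps to 3005 = 00101110111101

3005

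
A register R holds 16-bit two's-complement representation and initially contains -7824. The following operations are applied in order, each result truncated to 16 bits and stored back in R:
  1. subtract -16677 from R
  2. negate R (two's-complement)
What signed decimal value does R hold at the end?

-8853

Start: R = -7824 = 1110000101110000.
R = -7824 − (-16677) = 8853 = 0010001010010101
R = −(8853) = -8853 = 1101110101101011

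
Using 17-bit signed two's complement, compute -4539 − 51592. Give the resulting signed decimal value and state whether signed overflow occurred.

-56131; no overflow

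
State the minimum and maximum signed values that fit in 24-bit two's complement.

min = -8388608, max = 8388607

Minimum: −2^23 = -8388608.
Maximum: 2^23 − 1 = 8388607.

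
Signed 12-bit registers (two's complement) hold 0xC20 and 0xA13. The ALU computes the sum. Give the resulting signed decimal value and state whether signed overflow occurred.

1587; overflow

0xC20 = 110000100000 = -992 (signed)
0xA13 = 101000010011 = -1517 (signed)
  110000100000
+ 101000010011
= 011000110011  (discard carry-out 1)
Result 011000110011: MSB = 0 → value 1587.
Both addends are negative but the stored result is non-negative: signed overflow. The true value -992 + (-1517) = -2509 lies outside [-2048, 2047].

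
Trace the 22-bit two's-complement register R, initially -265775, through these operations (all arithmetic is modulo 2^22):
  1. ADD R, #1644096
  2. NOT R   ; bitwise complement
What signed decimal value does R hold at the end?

-1378322

Start: R = -265775 = 1110111111000111010001.
R = -265775 + 1644096 = 1378321 = 0101010000100000010001
R = NOT 0101010000100000010001 = 1010101111011111101110 = -1378322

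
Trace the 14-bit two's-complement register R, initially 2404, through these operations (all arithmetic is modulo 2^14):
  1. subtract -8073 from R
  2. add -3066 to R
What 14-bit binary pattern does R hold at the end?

Start: R = 2404 = 00100101100100.
R = 2404 − (-8073) = 10477; wraps to -5907 = 10100011101101
R = -5907 + (-3066) = -8973; wraps to 7411 = 01110011110011

01110011110011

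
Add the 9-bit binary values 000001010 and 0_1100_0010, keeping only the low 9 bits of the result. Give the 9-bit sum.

  000001010
+ 011000010
= 011001100

011001100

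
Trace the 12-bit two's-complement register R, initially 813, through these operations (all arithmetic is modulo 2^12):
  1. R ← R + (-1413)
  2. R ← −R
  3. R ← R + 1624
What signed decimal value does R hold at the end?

Start: R = 813 = 001100101101.
R = 813 + (-1413) = -600 = 110110101000
R = −(-600) = 600 = 001001011000
R = 600 + 1624 = 2224; wraps to -1872 = 100010110000

-1872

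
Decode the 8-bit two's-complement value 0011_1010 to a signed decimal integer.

58

MSB is 0, so the value is non-negative: 00111010 = 58.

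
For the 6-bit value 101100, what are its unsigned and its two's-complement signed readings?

Unsigned: 101100 = 44.
Signed: MSB=1 → 44 − 64 = -20.

unsigned = 44, signed = -20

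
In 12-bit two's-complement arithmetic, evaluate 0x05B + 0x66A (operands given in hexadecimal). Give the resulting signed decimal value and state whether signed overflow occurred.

0x05B = 000001011011 = 91 (signed)
0x66A = 011001101010 = 1642 (signed)
  000001011011
+ 011001101010
= 011011000101
Result 011011000101: MSB = 0 → value 1733.
Both addends are non-negative and so is the stored result: no signed overflow.

1733; no overflow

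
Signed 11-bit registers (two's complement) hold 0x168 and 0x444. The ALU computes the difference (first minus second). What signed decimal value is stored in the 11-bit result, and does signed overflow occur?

0x168 = 00101101000 = 360 (signed)
0x444 = 10001000100 = -956 (signed)
Subtract via negate-and-add: invert 10001000100 + 1 = 01110111100 (i.e. 956).
  00101101000
+ 01110111100
= 10100100100
Result 10100100100: MSB = 1 → 1316 − 2048 = -732.
Both addends (after negating the subtrahend) are non-negative but the stored result is negative: signed overflow. The true value 360 − (-956) = 1316 lies outside [-1024, 1023].

-732; overflow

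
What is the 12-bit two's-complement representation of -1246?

|-1246| = 1246 = 010011011110 in 12 bits.
Invert the bits: 101100100001. Add 1: 101100100010.

101100100010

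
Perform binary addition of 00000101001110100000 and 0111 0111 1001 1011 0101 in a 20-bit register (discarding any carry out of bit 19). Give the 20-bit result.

01111100110101010101

  00000101001110100000
+ 01110111100110110101
= 01111100110101010101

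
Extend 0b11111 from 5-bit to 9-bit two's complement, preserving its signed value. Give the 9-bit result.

111111111

MSB of 11111 is 1; replicate it into the new high bits.
1111|11111 → 111111111 (still -1).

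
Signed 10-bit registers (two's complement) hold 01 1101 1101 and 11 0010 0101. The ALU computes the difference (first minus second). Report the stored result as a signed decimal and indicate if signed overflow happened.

01 1101 1101 → 0111011101 = 477 (signed)
11 0010 0101 → 1100100101 = -219 (signed)
Subtract via negate-and-add: invert 1100100101 + 1 = 0011011011 (i.e. 219).
  0111011101
+ 0011011011
= 1010111000
Result 1010111000: MSB = 1 → 696 − 1024 = -328.
Both addends (after negating the subtrahend) are non-negative but the stored result is negative: signed overflow. The true value 477 − (-219) = 696 lies outside [-512, 511].

-328; overflow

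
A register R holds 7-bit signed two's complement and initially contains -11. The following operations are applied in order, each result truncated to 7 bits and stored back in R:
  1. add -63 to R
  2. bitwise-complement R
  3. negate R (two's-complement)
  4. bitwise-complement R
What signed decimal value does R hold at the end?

Start: R = -11 = 1110101.
R = -11 + (-63) = -74; wraps to 54 = 0110110
R = NOT 0110110 = 1001001 = -55
R = −(-55) = 55 = 0110111
R = NOT 0110111 = 1001000 = -56

-56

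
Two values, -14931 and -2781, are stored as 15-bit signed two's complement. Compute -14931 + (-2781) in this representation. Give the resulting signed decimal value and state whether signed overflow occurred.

-14931 → 100010110101101
-2781 → 111010100100011
  100010110101101
+ 111010100100011
= 011101011010000  (discard carry-out 1)
Result 011101011010000: MSB = 0 → value 15056.
Both addends are negative but the stored result is non-negative: signed overflow. The true value -14931 + (-2781) = -17712 lies outside [-16384, 16383].

15056; overflow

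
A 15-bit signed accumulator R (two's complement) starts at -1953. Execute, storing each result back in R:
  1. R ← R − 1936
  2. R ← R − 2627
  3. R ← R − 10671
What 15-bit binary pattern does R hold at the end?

011110011011101

Start: R = -1953 = 111100001011111.
R = -1953 − 1936 = -3889 = 111000011001111
R = -3889 − 2627 = -6516 = 110011010001100
R = -6516 − 10671 = -17187; wraps to 15581 = 011110011011101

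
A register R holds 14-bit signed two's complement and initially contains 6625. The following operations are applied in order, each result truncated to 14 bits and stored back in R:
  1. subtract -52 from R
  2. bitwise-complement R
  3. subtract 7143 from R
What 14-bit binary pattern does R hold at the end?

Start: R = 6625 = 01100111100001.
R = 6625 − (-52) = 6677 = 01101000010101
R = NOT 01101000010101 = 10010111101010 = -6678
R = -6678 − 7143 = -13821; wraps to 2563 = 00101000000011

00101000000011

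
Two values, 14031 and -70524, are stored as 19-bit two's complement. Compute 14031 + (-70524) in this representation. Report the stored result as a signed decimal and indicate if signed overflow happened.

-56493; no overflow

14031 → 0000011011011001111
-70524 → 1101110110010000100
  0000011011011001111
+ 1101110110010000100
= 1110010001101010011
Result 1110010001101010011: MSB = 1 → 467795 − 524288 = -56493.
Addends have opposite signs, so signed overflow cannot occur.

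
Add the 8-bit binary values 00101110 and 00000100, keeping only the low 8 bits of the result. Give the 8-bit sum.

  00101110
+ 00000100
= 00110010

00110010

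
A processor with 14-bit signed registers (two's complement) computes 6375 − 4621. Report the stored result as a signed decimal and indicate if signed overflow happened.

6375 → 01100011100111
4621 → 01001000001101
Subtract via negate-and-add: invert 01001000001101 + 1 = 10110111110011 (i.e. -4621).
  01100011100111
+ 10110111110011
= 00011011011010  (discard carry-out 1)
Result 00011011011010: MSB = 0 → value 1754.
Addends (after negating the subtrahend) have opposite signs, so signed overflow cannot occur.

1754; no overflow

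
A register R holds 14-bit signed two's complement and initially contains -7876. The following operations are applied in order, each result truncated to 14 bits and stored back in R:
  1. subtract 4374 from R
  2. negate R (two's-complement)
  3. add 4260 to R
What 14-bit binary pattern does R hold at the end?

00000001111110

Start: R = -7876 = 10000100111100.
R = -7876 − 4374 = -12250; wraps to 4134 = 01000000100110
R = −(4134) = -4134 = 10111111011010
R = -4134 + 4260 = 126 = 00000001111110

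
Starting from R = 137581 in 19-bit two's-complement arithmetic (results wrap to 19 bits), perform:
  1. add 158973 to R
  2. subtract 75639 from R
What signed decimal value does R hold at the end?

220915

Start: R = 137581 = 0100001100101101101.
R = 137581 + 158973 = 296554; wraps to -227734 = 1001000011001101010
R = -227734 − 75639 = -303373; wraps to 220915 = 0110101111011110011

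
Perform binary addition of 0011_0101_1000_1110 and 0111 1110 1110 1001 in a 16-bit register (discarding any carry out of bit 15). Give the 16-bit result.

  0011010110001110
+ 0111111011101001
= 1011010001110111

1011010001110111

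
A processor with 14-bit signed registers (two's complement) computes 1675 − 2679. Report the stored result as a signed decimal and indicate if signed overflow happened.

-1004; no overflow

1675 → 00011010001011
2679 → 00101001110111
Subtract via negate-and-add: invert 00101001110111 + 1 = 11010110001001 (i.e. -2679).
  00011010001011
+ 11010110001001
= 11110000010100
Result 11110000010100: MSB = 1 → 15380 − 16384 = -1004.
Addends (after negating the subtrahend) have opposite signs, so signed overflow cannot occur.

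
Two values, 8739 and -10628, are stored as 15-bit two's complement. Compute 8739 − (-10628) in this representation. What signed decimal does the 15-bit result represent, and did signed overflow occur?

8739 → 010001000100011
-10628 → 101011001111100
Subtract via negate-and-add: invert 101011001111100 + 1 = 010100110000100 (i.e. 10628).
  010001000100011
+ 010100110000100
= 100101110100111
Result 100101110100111: MSB = 1 → 19367 − 32768 = -13401.
Both addends (after negating the subtrahend) are non-negative but the stored result is negative: signed overflow. The true value 8739 − (-10628) = 19367 lies outside [-16384, 16383].

-13401; overflow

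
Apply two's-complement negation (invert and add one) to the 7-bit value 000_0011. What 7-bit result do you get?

1111101

Invert: 1111100. Add 1: 1111101.
Check: 0000011 = 3, 1111101 = -3.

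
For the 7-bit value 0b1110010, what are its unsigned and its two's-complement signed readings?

unsigned = 114, signed = -14

Unsigned: 1110010 = 114.
Signed: MSB=1 → 114 − 128 = -14.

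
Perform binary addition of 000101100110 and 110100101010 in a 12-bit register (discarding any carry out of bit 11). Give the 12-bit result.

  000101100110
+ 110100101010
= 111010010000

111010010000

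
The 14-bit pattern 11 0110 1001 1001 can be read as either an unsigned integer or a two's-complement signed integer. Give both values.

unsigned = 13977, signed = -2407

Unsigned: 11011010011001 = 13977.
Signed: MSB=1 → 13977 − 16384 = -2407.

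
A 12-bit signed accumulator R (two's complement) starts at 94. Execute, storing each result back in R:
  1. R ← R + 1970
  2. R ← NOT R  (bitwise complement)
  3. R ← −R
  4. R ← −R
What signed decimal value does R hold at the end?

Start: R = 94 = 000001011110.
R = 94 + 1970 = 2064; wraps to -2032 = 100000010000
R = NOT 100000010000 = 011111101111 = 2031
R = −(2031) = -2031 = 100000010001
R = −(-2031) = 2031 = 011111101111

2031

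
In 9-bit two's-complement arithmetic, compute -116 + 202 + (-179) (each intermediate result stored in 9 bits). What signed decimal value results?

-93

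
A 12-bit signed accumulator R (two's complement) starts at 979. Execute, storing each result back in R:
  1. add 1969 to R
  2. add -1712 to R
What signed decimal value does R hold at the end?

Start: R = 979 = 001111010011.
R = 979 + 1969 = 2948; wraps to -1148 = 101110000100
R = -1148 + (-1712) = -2860; wraps to 1236 = 010011010100

1236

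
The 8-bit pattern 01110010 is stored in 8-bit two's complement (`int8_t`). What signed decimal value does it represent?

114

MSB is 0, so the value is non-negative: 01110010 = 114.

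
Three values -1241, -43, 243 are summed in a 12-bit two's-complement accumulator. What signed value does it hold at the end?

-1041

-1241 + (-43) = -1284 (101011111100)
-1284 + 243 = -1041 (101111101111)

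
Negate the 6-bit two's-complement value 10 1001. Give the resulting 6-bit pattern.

010111

Invert: 010110. Add 1: 010111.
Check: 101001 = -23, 010111 = 23.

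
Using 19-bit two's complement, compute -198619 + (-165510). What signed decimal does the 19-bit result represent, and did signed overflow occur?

160159; overflow

-198619 → 1001111100000100101
-165510 → 1010111100101111010
  1001111100000100101
+ 1010111100101111010
= 0100111000110011111  (discard carry-out 1)
Result 0100111000110011111: MSB = 0 → value 160159.
Both addends are negative but the stored result is non-negative: signed overflow. The true value -198619 + (-165510) = -364129 lies outside [-262144, 262143].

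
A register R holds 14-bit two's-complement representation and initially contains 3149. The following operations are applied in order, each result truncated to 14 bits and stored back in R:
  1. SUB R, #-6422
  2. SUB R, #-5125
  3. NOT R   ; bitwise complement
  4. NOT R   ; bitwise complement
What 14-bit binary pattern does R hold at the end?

Start: R = 3149 = 00110001001101.
R = 3149 − (-6422) = 9571; wraps to -6813 = 10010101100011
R = -6813 − (-5125) = -1688 = 11100101101000
R = NOT 11100101101000 = 00011010010111 = 1687
R = NOT 00011010010111 = 11100101101000 = -1688

11100101101000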